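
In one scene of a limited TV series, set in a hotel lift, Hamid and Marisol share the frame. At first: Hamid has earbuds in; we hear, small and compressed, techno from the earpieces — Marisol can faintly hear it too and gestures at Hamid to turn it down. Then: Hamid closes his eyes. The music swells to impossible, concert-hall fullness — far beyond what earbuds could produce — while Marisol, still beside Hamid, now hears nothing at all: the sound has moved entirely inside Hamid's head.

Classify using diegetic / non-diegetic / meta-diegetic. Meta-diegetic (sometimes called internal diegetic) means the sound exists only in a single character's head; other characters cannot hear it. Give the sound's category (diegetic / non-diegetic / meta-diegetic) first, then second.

diegetic, meta-diegetic

First: the earbuds are a physical source both characters can hear → diegetic.
Second: the music now exists only as Hamid's subjective experience; Marisol can no longer hear it → meta-diegetic.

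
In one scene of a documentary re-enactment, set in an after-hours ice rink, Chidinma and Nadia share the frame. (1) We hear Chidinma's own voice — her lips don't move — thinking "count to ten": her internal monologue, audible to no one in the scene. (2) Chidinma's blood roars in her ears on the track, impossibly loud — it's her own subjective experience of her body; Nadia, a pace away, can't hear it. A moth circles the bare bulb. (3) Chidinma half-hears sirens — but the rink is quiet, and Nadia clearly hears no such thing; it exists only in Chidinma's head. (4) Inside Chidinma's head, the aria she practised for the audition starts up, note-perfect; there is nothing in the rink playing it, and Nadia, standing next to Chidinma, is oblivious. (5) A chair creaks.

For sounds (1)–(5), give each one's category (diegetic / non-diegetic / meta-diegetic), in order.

(1) internal monologue — inside Chidinma's mind, not spoken into the scene → meta-diegetic.
(2) is meta-diegetic: it's Chidinma's internal bodily sensation rendered as sound; only Chidinma 'hears' it.
(3) the sound is imagined by Chidinma; nothing in the story world is producing it and Nadia can't hear it → meta-diegetic.
(4) is meta-diegetic: the music is a memory playing inside Chidinma's mind alone; no real-world source, Nadia can't hear it.
Sound (5): the sound comes from a chair physically present in the location, so diegetic.

meta-diegetic, meta-diegetic, meta-diegetic, meta-diegetic, diegetic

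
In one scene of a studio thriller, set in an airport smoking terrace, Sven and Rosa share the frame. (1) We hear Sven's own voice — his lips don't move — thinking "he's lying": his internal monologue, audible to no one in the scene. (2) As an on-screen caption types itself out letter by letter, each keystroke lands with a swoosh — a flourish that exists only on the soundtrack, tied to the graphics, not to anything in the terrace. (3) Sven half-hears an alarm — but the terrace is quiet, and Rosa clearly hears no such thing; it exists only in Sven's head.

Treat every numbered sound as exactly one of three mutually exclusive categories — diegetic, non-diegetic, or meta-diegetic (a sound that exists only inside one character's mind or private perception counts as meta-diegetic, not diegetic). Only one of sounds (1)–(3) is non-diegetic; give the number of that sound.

(1) is meta-diegetic: internal monologue — inside Sven's mind, not spoken into the scene.
(2) sound married to a title/caption — outside the diegesis by definition → non-diegetic.
(3) subjective to Sven: the terrace is silent and Rosa hears nothing → meta-diegetic.
Only (2) is non-diegetic.

2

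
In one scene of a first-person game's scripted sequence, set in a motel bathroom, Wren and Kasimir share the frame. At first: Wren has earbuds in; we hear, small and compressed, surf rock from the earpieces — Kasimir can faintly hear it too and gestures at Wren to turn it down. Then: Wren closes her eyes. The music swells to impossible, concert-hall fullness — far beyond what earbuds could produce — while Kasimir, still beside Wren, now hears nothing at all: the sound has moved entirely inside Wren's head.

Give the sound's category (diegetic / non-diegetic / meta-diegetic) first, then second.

First: the earbuds are a physical source both characters can hear → diegetic.
Second: the music now exists only as Wren's subjective experience; Kasimir can no longer hear it → meta-diegetic.

diegetic, meta-diegetic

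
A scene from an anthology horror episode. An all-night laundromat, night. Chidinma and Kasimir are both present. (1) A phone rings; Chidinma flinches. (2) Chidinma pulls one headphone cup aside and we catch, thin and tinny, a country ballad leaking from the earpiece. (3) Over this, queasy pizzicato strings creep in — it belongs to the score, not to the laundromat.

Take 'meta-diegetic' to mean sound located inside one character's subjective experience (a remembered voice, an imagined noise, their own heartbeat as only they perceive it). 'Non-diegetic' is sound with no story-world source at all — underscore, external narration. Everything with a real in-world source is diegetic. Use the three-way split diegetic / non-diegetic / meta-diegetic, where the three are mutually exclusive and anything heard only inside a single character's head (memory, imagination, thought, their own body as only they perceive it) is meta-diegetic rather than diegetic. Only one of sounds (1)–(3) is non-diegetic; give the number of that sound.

(1) is diegetic: the sound comes from a phone physically present in the location.
Sound (2): the headphones are an on-screen source, so diegetic.
Sound (3): nothing in the laundromat produces it and the characters don't hear it — pure soundtrack, so non-diegetic.
Only (3) is non-diegetic.

3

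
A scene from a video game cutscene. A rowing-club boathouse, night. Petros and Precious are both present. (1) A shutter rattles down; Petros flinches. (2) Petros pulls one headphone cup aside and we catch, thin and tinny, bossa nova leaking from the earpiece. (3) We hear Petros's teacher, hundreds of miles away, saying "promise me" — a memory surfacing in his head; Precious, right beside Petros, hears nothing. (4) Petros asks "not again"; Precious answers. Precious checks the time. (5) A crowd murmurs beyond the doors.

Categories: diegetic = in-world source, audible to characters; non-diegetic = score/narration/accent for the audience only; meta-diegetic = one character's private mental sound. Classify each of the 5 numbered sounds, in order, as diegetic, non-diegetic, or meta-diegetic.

(1) an in-world source (a shutter); characters could hear it → diegetic.
Sound (2): it's leaking from a physical pair of headphones in the scene, so diegetic.
(3) is meta-diegetic: it's Petros's recollection rendered as sound; the other character can't hear it.
Sound (4): on-screen dialogue — Petros speaks and Precious is there to hear, so diegetic.
(5) is diegetic: ambient/room sound belonging to the story's physical space.

diegetic, diegetic, meta-diegetic, diegetic, diegetic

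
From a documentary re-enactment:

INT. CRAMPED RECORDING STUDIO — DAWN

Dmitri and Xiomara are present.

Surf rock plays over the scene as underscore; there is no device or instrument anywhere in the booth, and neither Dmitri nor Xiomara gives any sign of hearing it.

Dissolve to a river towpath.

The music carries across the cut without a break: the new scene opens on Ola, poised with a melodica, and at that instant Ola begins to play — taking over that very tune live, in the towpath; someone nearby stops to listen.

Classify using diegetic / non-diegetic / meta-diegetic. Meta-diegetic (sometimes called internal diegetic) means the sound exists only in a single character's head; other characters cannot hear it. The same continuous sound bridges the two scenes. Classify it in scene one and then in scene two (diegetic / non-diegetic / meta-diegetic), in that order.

Scene one: there's no in-world source anywhere and no character hears it — underscore for the audience only → non-diegetic.
Scene two: from the moment Ola starts playing, the tune is being performed on a melodica inside the story world and another character hears it → diegetic.

non-diegetic, diegetic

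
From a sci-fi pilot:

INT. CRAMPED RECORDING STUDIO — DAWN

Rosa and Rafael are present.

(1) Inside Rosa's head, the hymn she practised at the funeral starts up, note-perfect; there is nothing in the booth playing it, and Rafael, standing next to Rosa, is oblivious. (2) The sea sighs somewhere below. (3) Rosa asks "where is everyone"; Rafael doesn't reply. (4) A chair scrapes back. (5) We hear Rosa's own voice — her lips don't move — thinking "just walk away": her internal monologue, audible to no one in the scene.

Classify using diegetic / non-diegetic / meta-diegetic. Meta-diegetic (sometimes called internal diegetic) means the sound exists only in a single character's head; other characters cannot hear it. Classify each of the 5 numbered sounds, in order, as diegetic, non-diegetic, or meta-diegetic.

(1) is meta-diegetic: the music is a memory playing inside Rosa's mind alone; no real-world source, Rafael can't hear it.
(2) the sea is part of the location's real environment → diegetic.
Sound (3): spoken by a character present in the story world, so diegetic.
(4) is diegetic: a chair is a real object/event in the scene's world.
(5) Rosa's thought-voice: a private mental sound no other character can hear → meta-diegetic.

meta-diegetic, diegetic, diegetic, diegetic, meta-diegetic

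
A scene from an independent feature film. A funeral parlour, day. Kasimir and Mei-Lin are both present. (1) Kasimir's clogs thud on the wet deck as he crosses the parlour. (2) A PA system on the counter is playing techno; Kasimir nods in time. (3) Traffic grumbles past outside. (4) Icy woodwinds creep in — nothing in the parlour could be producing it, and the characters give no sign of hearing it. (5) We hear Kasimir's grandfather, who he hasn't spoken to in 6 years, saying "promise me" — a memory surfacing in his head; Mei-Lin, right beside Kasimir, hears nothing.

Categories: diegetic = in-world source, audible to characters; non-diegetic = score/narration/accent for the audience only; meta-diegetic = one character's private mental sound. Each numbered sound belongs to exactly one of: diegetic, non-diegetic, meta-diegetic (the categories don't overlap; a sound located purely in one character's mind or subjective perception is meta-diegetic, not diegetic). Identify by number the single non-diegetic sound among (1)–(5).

(1) it's the physical sound of Kasimir moving in the space → diegetic.
Sound (2): source music from a PA system, which exists in the story world, so diegetic.
(3) is diegetic: ambient/room sound belonging to the story's physical space.
(4) nothing in the parlour produces it and the characters don't hear it — pure soundtrack → non-diegetic.
(5) is meta-diegetic: it's Kasimir's recollection rendered as sound; the other character can't hear it.
Only (4) is non-diegetic.

4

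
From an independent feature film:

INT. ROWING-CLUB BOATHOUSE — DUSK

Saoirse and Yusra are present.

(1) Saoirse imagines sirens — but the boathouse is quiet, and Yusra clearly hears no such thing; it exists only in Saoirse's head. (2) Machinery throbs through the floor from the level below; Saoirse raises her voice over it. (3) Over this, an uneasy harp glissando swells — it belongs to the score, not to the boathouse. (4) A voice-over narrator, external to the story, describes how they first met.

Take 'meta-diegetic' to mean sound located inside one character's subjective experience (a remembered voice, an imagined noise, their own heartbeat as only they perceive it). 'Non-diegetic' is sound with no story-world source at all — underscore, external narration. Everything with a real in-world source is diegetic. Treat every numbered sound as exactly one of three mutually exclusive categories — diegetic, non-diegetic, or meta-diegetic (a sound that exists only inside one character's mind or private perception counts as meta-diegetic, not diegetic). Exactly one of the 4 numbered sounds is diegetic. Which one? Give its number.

2

Sound (1): the sound is imagined by Saoirse; nothing in the story world is producing it and Yusra can't hear it, so meta-diegetic.
(2) ambient/room sound belonging to the story's physical space → diegetic.
(3) is non-diegetic: score with no on-screen or off-screen source; it exists for the audience alone.
(4) the narrator exists outside the story world, addressing only the audience → non-diegetic.
Only (2) is diegetic.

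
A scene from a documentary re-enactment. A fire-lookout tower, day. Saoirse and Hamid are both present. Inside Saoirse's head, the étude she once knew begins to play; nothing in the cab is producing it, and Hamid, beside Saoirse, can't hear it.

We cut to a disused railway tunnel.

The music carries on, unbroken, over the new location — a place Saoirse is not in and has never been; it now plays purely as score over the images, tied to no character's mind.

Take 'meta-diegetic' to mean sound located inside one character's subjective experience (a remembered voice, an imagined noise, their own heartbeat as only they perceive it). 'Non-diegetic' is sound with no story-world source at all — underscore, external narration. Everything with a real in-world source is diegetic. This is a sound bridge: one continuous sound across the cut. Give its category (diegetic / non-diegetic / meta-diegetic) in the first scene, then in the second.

meta-diegetic, non-diegetic

Scene one: the music exists only inside Saoirse's mind; Hamid can't hear it → meta-diegetic.
Scene two: it's detached from Saoirse entirely and plays over unrelated images with no in-world source — conventional underscore → non-diegetic.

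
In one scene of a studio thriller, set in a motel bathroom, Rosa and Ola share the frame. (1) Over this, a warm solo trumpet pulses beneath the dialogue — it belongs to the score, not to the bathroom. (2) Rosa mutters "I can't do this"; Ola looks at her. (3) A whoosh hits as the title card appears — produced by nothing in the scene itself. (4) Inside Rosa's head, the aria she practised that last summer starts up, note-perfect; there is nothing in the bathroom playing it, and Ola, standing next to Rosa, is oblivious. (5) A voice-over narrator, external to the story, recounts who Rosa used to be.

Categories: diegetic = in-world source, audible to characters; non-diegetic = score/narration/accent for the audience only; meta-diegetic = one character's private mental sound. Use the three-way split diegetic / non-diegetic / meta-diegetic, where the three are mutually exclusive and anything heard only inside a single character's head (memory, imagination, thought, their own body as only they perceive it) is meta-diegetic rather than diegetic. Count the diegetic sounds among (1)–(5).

(1) is non-diegetic: nothing in the bathroom produces it and the characters don't hear it — pure soundtrack.
Sound (2): Rosa is a character speaking aloud in the scene, so diegetic.
(3) is non-diegetic: it's a sound-design accent with no in-world source; no one in the scene can hear it.
Sound (4): it lives in Rosa's subjectivity, not in the bathroom, so meta-diegetic.
(5) external voice-over — not a character, not heard by anyone in the scene → non-diegetic.
Diegetic: (2) — that's 1.

1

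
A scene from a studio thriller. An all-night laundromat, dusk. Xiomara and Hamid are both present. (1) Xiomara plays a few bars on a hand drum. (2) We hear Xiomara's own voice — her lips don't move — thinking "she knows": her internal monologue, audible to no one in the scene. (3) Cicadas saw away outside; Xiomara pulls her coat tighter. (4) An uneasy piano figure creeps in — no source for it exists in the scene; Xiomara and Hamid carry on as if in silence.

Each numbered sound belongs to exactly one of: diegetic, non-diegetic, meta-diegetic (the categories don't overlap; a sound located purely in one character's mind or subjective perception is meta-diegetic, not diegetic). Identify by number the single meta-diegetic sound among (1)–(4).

(1) is diegetic: the instrument and the performer are both in the scene.
(2) internal monologue — inside Xiomara's mind, not spoken into the scene → meta-diegetic.
Sound (3): ambient/room sound belonging to the story's physical space, so diegetic.
Sound (4): score with no on-screen or off-screen source; it exists for the audience alone, so non-diegetic.
Only (2) is meta-diegetic.

2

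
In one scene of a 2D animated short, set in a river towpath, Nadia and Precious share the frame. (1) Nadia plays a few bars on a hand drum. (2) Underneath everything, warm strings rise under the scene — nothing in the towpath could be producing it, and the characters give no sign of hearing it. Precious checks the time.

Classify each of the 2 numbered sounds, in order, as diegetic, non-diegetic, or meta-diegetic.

(1) is diegetic: the instrument and the performer are both in the scene.
Sound (2): it has no source in the story world and no character can hear it — it's underscore, so non-diegetic.

diegetic, non-diegetic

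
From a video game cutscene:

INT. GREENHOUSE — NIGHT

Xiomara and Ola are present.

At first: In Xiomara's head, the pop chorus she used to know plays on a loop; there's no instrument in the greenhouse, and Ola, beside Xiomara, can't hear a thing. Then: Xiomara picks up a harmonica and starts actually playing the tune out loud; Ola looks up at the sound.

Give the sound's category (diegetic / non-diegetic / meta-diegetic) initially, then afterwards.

Initially: the tune exists only as Xiomara's private memory; Ola can't hear it → meta-diegetic.
Afterwards: Xiomara is now producing it live on a harmonica, in the room, and Ola hears it → diegetic.

meta-diegetic, diegetic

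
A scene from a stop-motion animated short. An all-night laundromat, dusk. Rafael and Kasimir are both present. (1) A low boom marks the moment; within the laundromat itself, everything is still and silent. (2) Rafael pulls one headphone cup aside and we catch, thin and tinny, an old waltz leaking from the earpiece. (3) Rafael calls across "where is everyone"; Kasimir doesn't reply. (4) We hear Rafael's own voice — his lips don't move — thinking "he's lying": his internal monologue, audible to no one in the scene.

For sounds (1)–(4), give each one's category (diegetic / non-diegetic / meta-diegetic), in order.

(1) is non-diegetic: an editorial stinger — it belongs to the cut, not the story world.
Sound (2): the headphones are an on-screen source, so diegetic.
(3) Rafael is a character speaking aloud in the scene → diegetic.
(4) is meta-diegetic: it's Rafael's unspoken thought, heard only by the audience via his subjectivity.

non-diegetic, diegetic, diegetic, meta-diegetic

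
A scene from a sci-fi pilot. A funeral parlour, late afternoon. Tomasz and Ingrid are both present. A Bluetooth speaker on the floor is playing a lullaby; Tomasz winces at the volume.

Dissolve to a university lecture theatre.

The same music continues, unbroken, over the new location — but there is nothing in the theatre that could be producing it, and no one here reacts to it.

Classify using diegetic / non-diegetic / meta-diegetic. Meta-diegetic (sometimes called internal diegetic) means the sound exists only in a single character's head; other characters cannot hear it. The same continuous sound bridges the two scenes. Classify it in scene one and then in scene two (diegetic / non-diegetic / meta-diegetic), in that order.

diegetic, non-diegetic

Scene one: a Bluetooth speaker is an on-screen source and Tomasz reacts to it → diegetic.
Scene two: there is no source in the theatre and no one hears it — it's now underscore → non-diegetic.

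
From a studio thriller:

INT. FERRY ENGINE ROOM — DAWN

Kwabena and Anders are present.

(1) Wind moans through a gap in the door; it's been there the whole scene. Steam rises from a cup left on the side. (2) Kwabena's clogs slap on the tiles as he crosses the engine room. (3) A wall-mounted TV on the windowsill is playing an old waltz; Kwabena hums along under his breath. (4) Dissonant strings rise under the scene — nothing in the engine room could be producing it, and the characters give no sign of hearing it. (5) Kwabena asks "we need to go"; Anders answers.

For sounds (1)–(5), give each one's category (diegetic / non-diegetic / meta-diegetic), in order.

Sound (1): ambient/room sound belonging to the story's physical space, so diegetic.
(2) a character's body making contact with the set — an in-world sound → diegetic.
(3) a wall-mounted TV is a physical source in the scene and Kwabena reacts to it → diegetic.
(4) it has no source in the story world and no character can hear it — it's underscore → non-diegetic.
(5) is diegetic: spoken by a character present in the story world.

diegetic, diegetic, diegetic, non-diegetic, diegetic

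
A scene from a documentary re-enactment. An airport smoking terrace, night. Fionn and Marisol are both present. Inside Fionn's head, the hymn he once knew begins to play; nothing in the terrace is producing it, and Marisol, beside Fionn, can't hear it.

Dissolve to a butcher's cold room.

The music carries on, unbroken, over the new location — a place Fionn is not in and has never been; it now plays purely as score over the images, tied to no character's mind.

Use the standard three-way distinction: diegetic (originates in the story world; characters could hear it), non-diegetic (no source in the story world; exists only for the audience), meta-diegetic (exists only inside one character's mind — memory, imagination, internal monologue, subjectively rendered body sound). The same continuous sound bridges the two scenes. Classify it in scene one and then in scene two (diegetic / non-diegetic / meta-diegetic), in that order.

Scene one: the music exists only inside Fionn's mind; Marisol can't hear it → meta-diegetic.
Scene two: it's detached from Fionn entirely and plays over unrelated images with no in-world source — conventional underscore → non-diegetic.

meta-diegetic, non-diegetic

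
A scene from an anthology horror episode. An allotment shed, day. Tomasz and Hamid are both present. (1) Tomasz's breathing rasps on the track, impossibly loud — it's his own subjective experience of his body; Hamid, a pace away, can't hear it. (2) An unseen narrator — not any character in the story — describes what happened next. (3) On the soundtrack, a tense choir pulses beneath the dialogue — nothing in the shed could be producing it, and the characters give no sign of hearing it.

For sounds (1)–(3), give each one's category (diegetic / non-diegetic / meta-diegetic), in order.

meta-diegetic, non-diegetic, non-diegetic

Sound (1): point-of-audition from inside Tomasz's body; not a sound in the room, so meta-diegetic.
Sound (2): commentary laid over the scene from outside the fiction, so non-diegetic.
(3) is non-diegetic: it has no source in the story world and no character can hear it — it's underscore.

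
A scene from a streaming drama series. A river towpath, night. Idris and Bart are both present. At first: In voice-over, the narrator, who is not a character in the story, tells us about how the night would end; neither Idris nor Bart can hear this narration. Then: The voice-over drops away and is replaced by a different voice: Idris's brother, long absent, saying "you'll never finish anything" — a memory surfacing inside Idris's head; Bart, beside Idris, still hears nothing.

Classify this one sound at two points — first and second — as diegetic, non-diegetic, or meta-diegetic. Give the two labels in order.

First: the external narrator addresses only the audience — outside the story world → non-diegetic.
Second: the replacement voice is a memory inside Idris's mind specifically → meta-diegetic.

non-diegetic, meta-diegetic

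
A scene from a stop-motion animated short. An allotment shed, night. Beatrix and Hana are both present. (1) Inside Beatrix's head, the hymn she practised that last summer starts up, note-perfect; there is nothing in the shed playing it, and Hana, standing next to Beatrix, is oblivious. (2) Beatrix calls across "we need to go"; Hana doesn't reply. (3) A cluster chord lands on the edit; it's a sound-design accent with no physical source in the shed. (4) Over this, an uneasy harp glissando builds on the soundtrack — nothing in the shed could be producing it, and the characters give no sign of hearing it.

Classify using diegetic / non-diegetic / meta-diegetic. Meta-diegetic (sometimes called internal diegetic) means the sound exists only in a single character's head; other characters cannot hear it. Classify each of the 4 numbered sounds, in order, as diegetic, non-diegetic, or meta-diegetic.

meta-diegetic, diegetic, non-diegetic, non-diegetic

(1) is meta-diegetic: the music is a memory playing inside Beatrix's mind alone; no real-world source, Hana can't hear it.
(2) spoken by a character present in the story world → diegetic.
Sound (3): nothing in the scene produces it; it's an accent added for the audience, so non-diegetic.
(4) it has no source in the story world and no character can hear it — it's underscore → non-diegetic.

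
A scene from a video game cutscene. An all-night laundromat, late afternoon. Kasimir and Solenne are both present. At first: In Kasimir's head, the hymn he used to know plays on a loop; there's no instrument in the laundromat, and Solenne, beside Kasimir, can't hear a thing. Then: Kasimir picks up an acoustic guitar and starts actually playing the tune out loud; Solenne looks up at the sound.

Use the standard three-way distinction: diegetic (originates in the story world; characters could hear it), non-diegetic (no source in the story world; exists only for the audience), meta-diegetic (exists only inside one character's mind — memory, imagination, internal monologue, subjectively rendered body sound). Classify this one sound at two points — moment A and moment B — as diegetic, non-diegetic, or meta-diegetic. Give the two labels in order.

Moment A: the tune exists only as Kasimir's private memory; Solenne can't hear it → meta-diegetic.
Moment B: Kasimir is now producing it live on an acoustic guitar, in the room, and Solenne hears it → diegetic.

meta-diegetic, diegetic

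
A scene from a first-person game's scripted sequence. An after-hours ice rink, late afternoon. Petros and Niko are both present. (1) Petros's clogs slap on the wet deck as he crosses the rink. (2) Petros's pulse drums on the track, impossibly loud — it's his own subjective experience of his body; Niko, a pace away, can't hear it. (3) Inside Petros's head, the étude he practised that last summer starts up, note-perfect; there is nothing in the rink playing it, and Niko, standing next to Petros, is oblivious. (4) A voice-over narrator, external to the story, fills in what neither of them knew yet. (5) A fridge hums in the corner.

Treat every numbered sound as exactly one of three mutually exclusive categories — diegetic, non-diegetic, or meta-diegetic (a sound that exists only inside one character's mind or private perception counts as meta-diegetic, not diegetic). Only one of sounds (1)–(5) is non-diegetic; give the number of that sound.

(1) is diegetic: Petros's footsteps are produced in the story world.
(2) point-of-audition from inside Petros's body; not a sound in the room → meta-diegetic.
(3) is meta-diegetic: the music is a memory playing inside Petros's mind alone; no real-world source, Niko can't hear it.
Sound (4): commentary laid over the scene from outside the fiction, so non-diegetic.
(5) is diegetic: ambient/room sound belonging to the story's physical space.
Only (4) is non-diegetic.

4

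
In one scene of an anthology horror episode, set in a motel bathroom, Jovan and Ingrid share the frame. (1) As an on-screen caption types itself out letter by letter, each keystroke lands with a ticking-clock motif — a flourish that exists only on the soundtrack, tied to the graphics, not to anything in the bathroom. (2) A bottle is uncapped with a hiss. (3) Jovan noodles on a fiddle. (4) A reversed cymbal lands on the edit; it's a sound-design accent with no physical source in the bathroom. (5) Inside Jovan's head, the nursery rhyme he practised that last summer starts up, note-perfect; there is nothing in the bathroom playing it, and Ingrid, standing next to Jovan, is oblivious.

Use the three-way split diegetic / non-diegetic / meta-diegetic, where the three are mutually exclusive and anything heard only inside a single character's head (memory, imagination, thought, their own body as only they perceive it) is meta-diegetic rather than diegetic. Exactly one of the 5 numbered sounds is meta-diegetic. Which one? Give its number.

(1) sound married to a title/caption — outside the diegesis by definition → non-diegetic.
Sound (2): a bottle is a real object/event in the scene's world, so diegetic.
(3) the instrument and the performer are both in the scene → diegetic.
Sound (4): an editorial stinger — it belongs to the cut, not the story world, so non-diegetic.
Sound (5): the music is a memory playing inside Jovan's mind alone; no real-world source, Ingrid can't hear it, so meta-diegetic.
Only (5) is meta-diegetic.

5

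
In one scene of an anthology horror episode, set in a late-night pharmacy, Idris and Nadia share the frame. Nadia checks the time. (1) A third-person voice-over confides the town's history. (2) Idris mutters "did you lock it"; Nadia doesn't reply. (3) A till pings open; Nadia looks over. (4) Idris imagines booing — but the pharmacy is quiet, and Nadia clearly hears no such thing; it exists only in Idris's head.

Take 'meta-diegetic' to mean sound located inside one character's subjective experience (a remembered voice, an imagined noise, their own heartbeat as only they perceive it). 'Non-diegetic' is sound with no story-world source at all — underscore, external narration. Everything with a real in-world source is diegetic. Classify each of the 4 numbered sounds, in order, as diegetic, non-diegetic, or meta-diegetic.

non-diegetic, diegetic, diegetic, meta-diegetic

Sound (1): the narrator exists outside the story world, addressing only the audience, so non-diegetic.
Sound (2): spoken by a character present in the story world, so diegetic.
(3) is diegetic: a till is a real object/event in the scene's world.
(4) is meta-diegetic: Idris alone 'hears' it — an imagined sound, not present in the space.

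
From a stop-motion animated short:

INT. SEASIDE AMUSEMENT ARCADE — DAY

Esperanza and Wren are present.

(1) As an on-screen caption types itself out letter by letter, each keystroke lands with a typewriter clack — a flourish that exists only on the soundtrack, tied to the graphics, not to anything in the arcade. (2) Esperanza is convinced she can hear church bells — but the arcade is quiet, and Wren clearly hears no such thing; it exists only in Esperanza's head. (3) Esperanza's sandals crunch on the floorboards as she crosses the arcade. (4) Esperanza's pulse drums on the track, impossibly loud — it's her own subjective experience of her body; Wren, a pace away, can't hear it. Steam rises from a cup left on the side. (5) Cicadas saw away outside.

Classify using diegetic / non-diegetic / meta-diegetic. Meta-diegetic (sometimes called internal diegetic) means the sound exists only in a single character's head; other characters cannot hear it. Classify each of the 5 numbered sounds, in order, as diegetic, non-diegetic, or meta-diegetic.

(1) is non-diegetic: it accompanies on-screen graphics, not anything inside the story world.
(2) is meta-diegetic: Esperanza alone 'hears' it — an imagined sound, not present in the space.
(3) a character's body making contact with the set — an in-world sound → diegetic.
(4) is meta-diegetic: point-of-audition from inside Esperanza's body; not a sound in the room.
(5) it's the actual ambient sound of the location → diegetic.

non-diegetic, meta-diegetic, diegetic, meta-diegetic, diegetic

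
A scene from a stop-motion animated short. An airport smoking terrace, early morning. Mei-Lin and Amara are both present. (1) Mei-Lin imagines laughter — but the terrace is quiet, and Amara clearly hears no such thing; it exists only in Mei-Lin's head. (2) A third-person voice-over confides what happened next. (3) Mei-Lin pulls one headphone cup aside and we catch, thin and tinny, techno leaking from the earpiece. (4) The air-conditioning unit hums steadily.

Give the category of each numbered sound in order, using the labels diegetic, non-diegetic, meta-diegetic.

Sound (1): Mei-Lin alone 'hears' it — an imagined sound, not present in the space, so meta-diegetic.
Sound (2): external voice-over — not a character, not heard by anyone in the scene, so non-diegetic.
(3) the earpiece is a real device on Mei-Lin's head — source music → diegetic.
(4) is diegetic: it's the actual ambient sound of the location.

meta-diegetic, non-diegetic, diegetic, diegetic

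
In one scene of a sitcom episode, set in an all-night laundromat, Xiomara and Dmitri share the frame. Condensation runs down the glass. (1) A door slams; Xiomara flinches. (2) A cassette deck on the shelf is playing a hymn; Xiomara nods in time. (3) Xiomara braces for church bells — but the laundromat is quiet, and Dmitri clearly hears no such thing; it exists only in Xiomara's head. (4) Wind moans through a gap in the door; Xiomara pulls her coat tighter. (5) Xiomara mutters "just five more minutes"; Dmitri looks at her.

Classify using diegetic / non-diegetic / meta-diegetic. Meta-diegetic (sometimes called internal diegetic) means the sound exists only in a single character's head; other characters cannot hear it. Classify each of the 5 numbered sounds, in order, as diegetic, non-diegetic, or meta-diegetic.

diegetic, diegetic, meta-diegetic, diegetic, diegetic

Sound (1): an in-world source (a door); characters could hear it, so diegetic.
(2) is diegetic: a cassette deck is a physical source in the scene and Xiomara reacts to it.
(3) is meta-diegetic: subjective to Xiomara: the laundromat is silent and Dmitri hears nothing.
(4) ambient/room sound belonging to the story's physical space → diegetic.
Sound (5): spoken by a character present in the story world, so diegetic.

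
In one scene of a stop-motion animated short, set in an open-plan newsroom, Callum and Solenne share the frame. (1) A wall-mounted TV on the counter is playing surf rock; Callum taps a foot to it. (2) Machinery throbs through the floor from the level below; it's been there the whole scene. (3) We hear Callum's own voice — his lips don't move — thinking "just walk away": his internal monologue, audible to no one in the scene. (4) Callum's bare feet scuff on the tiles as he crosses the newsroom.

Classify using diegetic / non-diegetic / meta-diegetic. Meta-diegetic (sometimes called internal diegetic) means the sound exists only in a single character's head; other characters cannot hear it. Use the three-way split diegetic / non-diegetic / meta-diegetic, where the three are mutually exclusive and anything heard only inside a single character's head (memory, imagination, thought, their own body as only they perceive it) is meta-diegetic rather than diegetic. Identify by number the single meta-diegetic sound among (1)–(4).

(1) is diegetic: the music comes from an on-screen device that Callum responds to.
(2) is diegetic: it's the actual ambient sound of the location.
Sound (3): internal monologue — inside Callum's mind, not spoken into the scene, so meta-diegetic.
(4) is diegetic: Callum's footsteps are produced in the story world.
Only (3) is meta-diegetic.

3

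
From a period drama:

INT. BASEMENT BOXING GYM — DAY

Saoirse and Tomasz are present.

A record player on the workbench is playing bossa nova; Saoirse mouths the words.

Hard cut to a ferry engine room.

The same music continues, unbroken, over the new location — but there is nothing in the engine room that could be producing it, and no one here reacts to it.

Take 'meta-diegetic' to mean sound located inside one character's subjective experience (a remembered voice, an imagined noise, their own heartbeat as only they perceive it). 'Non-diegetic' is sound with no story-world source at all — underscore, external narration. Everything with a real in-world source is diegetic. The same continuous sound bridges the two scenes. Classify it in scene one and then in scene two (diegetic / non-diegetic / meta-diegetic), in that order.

Scene one: a record player is an on-screen source and Saoirse reacts to it → diegetic.
Scene two: there is no source in the engine room and no one hears it — it's now underscore → non-diegetic.

diegetic, non-diegetic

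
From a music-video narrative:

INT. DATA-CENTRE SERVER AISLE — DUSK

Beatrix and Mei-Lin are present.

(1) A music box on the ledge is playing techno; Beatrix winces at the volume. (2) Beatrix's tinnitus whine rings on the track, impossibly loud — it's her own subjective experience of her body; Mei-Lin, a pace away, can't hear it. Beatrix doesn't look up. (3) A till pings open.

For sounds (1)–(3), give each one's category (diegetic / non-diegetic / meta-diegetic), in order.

Sound (1): the music comes from an on-screen device that Beatrix responds to, so diegetic.
Sound (2): point-of-audition from inside Beatrix's body; not a sound in the room, so meta-diegetic.
Sound (3): a till is a real object/event in the scene's world, so diegetic.

diegetic, meta-diegetic, diegetic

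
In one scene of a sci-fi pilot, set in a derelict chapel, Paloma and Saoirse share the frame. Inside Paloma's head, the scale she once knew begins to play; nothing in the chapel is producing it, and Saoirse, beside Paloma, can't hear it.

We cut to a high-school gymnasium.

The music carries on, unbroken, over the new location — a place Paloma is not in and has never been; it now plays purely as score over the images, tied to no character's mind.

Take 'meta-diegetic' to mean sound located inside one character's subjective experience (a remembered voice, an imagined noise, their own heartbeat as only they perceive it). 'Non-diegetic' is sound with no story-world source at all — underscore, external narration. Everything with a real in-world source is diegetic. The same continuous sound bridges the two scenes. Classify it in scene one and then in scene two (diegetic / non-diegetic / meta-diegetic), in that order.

Scene one: the music exists only inside Paloma's mind; Saoirse can't hear it → meta-diegetic.
Scene two: it's detached from Paloma entirely and plays over unrelated images with no in-world source — conventional underscore → non-diegetic.

meta-diegetic, non-diegetic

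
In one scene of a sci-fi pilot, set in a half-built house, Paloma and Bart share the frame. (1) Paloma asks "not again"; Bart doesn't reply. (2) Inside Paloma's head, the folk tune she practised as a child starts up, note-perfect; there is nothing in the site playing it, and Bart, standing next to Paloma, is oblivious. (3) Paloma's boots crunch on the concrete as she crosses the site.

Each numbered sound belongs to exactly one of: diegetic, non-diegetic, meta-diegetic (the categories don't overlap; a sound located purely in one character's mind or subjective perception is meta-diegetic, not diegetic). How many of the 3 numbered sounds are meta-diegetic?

(1) Paloma is a character speaking aloud in the scene → diegetic.
(2) the music is a memory playing inside Paloma's mind alone; no real-world source, Bart can't hear it → meta-diegetic.
(3) is diegetic: it's the physical sound of Paloma moving in the space.
Meta-diegetic: (2) — that's 1.

1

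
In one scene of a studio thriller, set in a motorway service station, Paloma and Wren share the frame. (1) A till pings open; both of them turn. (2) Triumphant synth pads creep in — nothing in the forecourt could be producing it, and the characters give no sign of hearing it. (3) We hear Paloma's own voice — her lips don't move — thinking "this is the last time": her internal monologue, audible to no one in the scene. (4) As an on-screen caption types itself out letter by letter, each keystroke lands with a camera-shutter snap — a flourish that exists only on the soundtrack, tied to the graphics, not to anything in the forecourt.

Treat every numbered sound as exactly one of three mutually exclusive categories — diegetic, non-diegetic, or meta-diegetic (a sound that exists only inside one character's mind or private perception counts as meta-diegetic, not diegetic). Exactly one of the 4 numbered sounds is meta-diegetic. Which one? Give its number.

Sound (1): the sound comes from a till physically present in the location, so diegetic.
Sound (2): it has no source in the story world and no character can hear it — it's underscore, so non-diegetic.
(3) internal monologue — inside Paloma's mind, not spoken into the scene → meta-diegetic.
Sound (4): it accompanies on-screen graphics, not anything inside the story world, so non-diegetic.
Only (3) is meta-diegetic.

3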